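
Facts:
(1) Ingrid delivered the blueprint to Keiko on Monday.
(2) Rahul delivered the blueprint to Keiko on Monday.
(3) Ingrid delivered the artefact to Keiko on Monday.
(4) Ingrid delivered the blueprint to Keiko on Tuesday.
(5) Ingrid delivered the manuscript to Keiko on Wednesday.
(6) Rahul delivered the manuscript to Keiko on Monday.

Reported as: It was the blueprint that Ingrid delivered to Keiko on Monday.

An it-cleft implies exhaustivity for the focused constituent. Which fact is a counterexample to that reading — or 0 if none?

The cleft puts "the blueprint" in focus and presupposes the open proposition with Ingrid as agent and Keiko as recipient and on Monday as setting.
Exhaustivity: the blueprint is the only thing satisfying that background.
But fact (3) also has Ingrid as agent and Keiko as recipient and on Monday as setting, with thing = the artefact — so the exhaustive reading fails.

3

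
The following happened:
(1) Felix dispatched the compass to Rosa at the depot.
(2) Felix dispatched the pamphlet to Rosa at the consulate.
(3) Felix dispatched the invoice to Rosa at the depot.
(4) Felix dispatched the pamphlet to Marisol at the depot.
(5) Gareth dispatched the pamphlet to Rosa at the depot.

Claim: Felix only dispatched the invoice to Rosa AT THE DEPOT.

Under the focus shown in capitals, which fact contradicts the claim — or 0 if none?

Focus (in capitals) is "at the depot" — the setting. "Only" excludes alternative settings while holding fixed same agent, thing, recipient (Felix / the invoice / Rosa).
Every other fact changes something in the background, not just the setting. Nothing refutes the claim.

0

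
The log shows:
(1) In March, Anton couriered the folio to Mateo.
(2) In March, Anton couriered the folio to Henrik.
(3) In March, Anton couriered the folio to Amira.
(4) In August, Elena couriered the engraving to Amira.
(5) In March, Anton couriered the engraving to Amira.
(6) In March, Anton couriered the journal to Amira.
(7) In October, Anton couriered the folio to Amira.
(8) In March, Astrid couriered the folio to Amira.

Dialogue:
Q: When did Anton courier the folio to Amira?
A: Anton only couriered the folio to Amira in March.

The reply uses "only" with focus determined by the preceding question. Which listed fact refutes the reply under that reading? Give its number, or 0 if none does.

Answering "When did ...?" puts focus on the setting — here, "in March".
So "only" ranges over settings; the rest (agent = Anton, thing = the folio, recipient = Amira) is presupposed.
Fact (7) keeps agent = Anton, thing = the folio, recipient = Amira but has setting = in October; that refutes the reply.
(Fact (5) would refute a reading with focus on the thing — but that is not what the question asks.)

7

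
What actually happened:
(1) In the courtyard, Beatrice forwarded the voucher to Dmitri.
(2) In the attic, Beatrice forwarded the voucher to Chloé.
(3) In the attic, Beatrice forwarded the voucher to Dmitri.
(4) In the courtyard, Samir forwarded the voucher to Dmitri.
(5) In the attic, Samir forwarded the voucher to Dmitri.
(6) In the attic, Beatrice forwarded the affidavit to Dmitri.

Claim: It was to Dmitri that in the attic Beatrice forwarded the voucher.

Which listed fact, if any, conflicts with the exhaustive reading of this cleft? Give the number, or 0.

The cleft puts "Dmitri" in focus and presupposes the open proposition with agent = Beatrice, thing = the voucher, setting = in the attic.
Exhaustivity: Dmitri is the only recipient satisfying that background.
Fact (2) shares the background but with recipient = Chloé; exhaustivity is violated.

2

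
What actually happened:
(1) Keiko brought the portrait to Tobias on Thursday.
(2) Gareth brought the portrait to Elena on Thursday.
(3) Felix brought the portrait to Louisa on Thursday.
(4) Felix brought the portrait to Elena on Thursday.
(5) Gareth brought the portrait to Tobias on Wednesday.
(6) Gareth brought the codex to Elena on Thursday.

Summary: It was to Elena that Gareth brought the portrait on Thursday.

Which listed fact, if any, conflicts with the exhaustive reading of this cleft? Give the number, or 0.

0

Focus of the cleft: "Elena" (the recipient). Presupposed background: same agent, thing, setting (Gareth / the portrait / on Thursday).
Exhaustivity: Elena is the only recipient satisfying that background.
No listed fact matches the background with a different recipient. Exhaustivity holds.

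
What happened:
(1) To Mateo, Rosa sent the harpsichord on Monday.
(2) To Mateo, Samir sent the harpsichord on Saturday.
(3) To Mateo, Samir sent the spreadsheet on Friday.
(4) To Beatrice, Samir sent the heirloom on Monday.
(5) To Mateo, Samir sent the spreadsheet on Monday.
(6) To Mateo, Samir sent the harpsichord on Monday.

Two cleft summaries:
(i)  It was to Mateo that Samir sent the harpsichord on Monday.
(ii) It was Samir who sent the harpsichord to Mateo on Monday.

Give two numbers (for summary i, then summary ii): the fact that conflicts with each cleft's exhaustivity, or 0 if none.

Summary (i) focuses "Mateo" (the recipient); background agent = Samir, thing = the harpsichord, setting = on Monday. No fact matches that background with a different recipient, so 0.
Summary (ii) focuses "Samir" (the agent); background thing = the harpsichord, recipient = Mateo, setting = on Monday. Fact (1) matches that background with agent = Rosa — refutes (ii).

0, 1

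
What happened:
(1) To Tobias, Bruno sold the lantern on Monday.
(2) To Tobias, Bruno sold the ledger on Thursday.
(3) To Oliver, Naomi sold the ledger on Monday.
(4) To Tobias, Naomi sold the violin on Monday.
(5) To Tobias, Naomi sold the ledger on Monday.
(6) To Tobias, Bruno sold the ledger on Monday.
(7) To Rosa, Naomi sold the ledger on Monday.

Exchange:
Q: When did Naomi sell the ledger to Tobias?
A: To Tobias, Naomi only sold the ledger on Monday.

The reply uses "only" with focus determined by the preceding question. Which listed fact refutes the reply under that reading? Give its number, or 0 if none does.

0

Answering "When did ...?" puts focus on the setting — here, "on Monday".
So "only" ranges over settings; the rest (same agent, thing, recipient (Naomi / the ledger / Tobias)) is presupposed.
No listed fact shares that background with another setting. Nothing contradicts the reply.
(Fact (3) would refute a reading with focus on the recipient — but that is not what the question asks.)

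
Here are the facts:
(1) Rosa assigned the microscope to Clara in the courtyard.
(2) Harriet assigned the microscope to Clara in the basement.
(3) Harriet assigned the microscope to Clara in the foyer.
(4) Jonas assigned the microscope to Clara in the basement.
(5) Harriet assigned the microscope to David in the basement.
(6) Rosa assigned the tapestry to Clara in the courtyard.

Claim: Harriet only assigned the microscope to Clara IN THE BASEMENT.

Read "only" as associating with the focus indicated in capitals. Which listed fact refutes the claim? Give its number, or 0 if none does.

Focus (in capitals) is "in the basement" — the setting. "Only" excludes alternative settings while holding fixed same agent, thing, recipient (Harriet / the microscope / Clara).
Fact (3) shares the background but differs in setting (in the foyer) — a counterexample.

3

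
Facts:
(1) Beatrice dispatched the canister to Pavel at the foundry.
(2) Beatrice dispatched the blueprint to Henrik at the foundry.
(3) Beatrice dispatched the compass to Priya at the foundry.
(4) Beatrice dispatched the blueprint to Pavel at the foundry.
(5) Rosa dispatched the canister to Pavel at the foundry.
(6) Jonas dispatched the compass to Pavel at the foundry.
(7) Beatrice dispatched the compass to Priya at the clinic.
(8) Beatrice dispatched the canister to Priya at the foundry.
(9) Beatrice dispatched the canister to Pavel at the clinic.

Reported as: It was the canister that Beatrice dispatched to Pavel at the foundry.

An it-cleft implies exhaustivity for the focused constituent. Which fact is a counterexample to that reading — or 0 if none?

The cleft puts "the canister" in focus and presupposes the open proposition with same agent, recipient, setting (Beatrice / Pavel / at the foundry).
Exhaustivity: the canister is the only thing satisfying that background.
Fact (4) shares the background but with thing = the blueprint; exhaustivity is violated.

4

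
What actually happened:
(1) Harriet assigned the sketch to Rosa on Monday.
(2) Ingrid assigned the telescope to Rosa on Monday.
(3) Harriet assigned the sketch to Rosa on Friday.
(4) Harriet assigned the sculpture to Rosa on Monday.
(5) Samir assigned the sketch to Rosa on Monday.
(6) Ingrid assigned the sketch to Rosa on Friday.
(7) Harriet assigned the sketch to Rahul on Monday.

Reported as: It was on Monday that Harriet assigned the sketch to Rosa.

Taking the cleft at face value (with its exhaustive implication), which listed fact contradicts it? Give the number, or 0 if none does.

The cleft puts "on Monday" in focus and presupposes the open proposition with agent = Harriet, thing = the sketch, recipient = Rosa.
The exhaustive reading says no other setting fits that background.
But fact (3) also has agent = Harriet, thing = the sketch, recipient = Rosa, with setting = on Friday — so the exhaustive reading fails.

3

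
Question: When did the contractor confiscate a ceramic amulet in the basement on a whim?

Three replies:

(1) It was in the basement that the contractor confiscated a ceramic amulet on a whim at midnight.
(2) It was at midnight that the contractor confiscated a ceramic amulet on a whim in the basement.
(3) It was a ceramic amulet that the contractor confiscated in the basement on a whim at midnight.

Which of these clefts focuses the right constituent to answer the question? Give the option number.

2

The question word "when" targets the time.
Option (1) clefts "in the basement" — the location, not what was asked.
Option (2) clefts "at midnight" — that matches what the question asks about.
Option (3) clefts "a ceramic amulet" — the direct object, not what was asked.
So the congruent reply is (2).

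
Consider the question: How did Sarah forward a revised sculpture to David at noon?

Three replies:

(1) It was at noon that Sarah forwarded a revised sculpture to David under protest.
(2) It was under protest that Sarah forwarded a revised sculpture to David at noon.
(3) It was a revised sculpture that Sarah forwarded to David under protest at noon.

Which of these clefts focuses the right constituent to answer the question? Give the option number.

The question word "how" targets the manner.
Option (1) clefts "at noon" — the time, not what was asked.
Option (2) clefts "under protest" — that matches what the question asks about.
Option (3) clefts "a revised sculpture" — the direct object, not what was asked.
So the congruent reply is (2).

2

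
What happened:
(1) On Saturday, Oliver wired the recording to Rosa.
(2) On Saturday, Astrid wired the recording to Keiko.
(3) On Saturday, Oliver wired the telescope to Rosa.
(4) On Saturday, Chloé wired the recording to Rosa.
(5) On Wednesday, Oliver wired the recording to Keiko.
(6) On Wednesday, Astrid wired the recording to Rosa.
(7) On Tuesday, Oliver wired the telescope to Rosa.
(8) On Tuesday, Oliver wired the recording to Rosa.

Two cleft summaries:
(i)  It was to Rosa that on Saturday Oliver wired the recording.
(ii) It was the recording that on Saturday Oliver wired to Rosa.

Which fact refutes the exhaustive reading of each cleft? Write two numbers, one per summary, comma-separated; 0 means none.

Summary (i) focuses "Rosa" (the recipient); background agent = Oliver, thing = the recording, setting = on Saturday. No fact matches that background with a different recipient, so 0.
Summary (ii) focuses "the recording" (the thing); background agent = Oliver, recipient = Rosa, setting = on Saturday. Fact (3) matches that background with thing = the telescope — refutes (ii).

0, 3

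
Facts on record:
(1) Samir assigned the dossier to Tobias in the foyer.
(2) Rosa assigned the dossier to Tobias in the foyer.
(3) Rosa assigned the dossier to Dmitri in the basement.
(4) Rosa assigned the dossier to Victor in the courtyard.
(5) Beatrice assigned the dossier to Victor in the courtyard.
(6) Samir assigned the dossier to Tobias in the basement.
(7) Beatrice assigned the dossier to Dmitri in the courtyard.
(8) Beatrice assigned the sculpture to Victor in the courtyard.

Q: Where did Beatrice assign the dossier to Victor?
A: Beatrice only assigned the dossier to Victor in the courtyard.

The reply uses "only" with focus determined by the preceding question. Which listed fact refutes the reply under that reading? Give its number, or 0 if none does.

0

Answering "Where did ...?" puts focus on the setting — here, "in the courtyard".
"Only" then excludes alternative settings while the background — Beatrice as agent and the dossier as thing and Victor as recipient — is held fixed.
No fact keeps Beatrice as agent and the dossier as thing and Victor as recipient while changing the setting; every other fact differs on something backgrounded. The reply stands.
(Fact (8) would refute a reading with focus on the thing — but that is not what the question asks.)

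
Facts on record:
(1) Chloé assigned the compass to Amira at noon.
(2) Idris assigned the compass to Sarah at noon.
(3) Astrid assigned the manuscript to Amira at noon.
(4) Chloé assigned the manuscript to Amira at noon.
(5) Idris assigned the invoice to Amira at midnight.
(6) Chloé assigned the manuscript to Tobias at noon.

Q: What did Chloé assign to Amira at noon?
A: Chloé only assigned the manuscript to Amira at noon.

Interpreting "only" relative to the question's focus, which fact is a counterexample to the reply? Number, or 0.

1

The question "What did ...?" targets the thing, so in the reply the focus falls on "the manuscript".
So "only" ranges over things; the rest (Chloé as agent and Amira as recipient and at noon as setting) is presupposed.
Fact (1) keeps Chloé as agent and Amira as recipient and at noon as setting but has thing = the compass; that refutes the reply.
(Fact (6) would refute a reading with focus on the recipient — but that is not what the question asks.)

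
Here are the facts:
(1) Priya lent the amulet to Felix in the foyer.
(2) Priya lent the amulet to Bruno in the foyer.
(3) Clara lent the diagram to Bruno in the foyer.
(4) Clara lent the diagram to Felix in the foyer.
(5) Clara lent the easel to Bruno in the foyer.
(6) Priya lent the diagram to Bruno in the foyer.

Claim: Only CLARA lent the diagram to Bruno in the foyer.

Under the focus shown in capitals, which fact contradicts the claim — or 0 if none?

Focus (in capitals) is "Clara" — the agent. "Only" excludes alternative agents while holding fixed the diagram as thing and Bruno as recipient and in the foyer as setting.
Fact (6) matches on the diagram as thing and Bruno as recipient and in the foyer as setting, but has agent = Priya instead. That refutes the claim.

6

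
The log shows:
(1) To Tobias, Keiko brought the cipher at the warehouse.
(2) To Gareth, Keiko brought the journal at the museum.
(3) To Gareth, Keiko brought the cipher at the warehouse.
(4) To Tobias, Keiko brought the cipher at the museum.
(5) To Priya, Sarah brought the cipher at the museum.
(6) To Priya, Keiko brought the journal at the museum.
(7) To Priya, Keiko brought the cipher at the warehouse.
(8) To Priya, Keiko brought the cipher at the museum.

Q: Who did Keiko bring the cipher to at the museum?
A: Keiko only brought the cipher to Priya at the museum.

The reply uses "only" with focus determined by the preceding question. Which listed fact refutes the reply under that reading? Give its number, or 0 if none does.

4

The question "Who did ... to ...?" targets the recipient, so in the reply the focus falls on "Priya".
"Only" then excludes alternative recipients while the background — agent = Keiko, thing = the cipher, setting = at the museum — is held fixed.
Fact (4) shares the background with a different recipient (Tobias) — counterexample.
(Fact (7) would refute a reading with focus on the setting — but that is not what the question asks.)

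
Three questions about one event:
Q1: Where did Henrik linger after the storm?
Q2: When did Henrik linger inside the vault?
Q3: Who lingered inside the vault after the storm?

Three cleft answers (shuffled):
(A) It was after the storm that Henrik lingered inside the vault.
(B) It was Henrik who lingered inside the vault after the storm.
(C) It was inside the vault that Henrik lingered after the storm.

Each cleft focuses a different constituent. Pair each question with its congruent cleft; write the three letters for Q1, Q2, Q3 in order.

Q1 asks about the location; cleft (C) focuses "inside the vault", which is the location — so Q1 → C.
Q2 asks about the time; cleft (A) focuses "after the storm", which is the time — so Q2 → A.
Q3 asks about the subject (agent); cleft (B) focuses "Henrik", which is the subject (agent) — so Q3 → B.
Mapping: Q1→C, Q2→A, Q3→B.

CAB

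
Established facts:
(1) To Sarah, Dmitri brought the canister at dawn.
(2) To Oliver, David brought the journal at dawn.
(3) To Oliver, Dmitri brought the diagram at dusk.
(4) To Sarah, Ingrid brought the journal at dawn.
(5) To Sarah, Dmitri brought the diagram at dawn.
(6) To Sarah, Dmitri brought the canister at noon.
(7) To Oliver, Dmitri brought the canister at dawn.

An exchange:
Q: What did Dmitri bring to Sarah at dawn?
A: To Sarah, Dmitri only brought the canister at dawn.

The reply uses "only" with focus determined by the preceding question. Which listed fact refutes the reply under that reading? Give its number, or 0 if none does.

5

Answering "What did ...?" puts focus on the thing — here, "the canister".
"Only" then excludes alternative things while the background — same agent, recipient, setting (Dmitri / Sarah / at dawn) — is held fixed.
Fact (5) shares the background with a different thing (the diagram) — counterexample.
(Fact (7) would refute a reading with focus on the recipient — but that is not what the question asks.)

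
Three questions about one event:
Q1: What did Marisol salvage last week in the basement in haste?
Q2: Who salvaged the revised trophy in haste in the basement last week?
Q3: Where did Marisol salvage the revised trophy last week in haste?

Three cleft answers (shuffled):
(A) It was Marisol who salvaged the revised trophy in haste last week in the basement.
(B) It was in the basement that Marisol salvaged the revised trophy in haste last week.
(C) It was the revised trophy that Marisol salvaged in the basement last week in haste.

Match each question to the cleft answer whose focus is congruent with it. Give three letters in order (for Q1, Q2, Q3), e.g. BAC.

Q1 asks about the direct object; cleft (C) focuses "the revised trophy", which is the direct object — so Q1 → C.
Q2 asks about the subject (agent); cleft (A) focuses "Marisol", which is the subject (agent) — so Q2 → A.
Q3 asks about the location; cleft (B) focuses "in the basement", which is the location — so Q3 → B.
Mapping: Q1→C, Q2→A, Q3→B.

CAB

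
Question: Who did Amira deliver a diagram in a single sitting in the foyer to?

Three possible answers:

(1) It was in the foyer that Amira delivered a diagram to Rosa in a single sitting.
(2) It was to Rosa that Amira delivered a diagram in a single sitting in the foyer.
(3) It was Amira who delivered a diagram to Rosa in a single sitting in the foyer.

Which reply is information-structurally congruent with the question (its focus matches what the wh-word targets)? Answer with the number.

The question word "who" targets the recipient.
Option (1) clefts "in the foyer" — the location, not what was asked.
Option (2) clefts "to Rosa" — that matches what the question asks about.
Option (3) clefts "Amira" — the subject (agent), not what was asked.
So the congruent reply is (2).

2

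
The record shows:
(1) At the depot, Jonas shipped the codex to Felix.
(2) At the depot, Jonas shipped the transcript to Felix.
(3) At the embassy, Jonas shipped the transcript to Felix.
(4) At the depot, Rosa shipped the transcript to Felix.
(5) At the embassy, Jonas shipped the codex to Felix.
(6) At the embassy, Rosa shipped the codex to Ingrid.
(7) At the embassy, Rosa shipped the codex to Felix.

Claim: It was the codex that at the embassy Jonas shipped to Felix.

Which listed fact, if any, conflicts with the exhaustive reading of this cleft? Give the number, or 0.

3

Focus of the cleft: "the codex" (the thing). Presupposed background: Jonas as agent and Felix as recipient and at the embassy as setting.
The exhaustive reading says no other thing fits that background.
Fact (3) shares the background but with thing = the transcript; exhaustivity is violated.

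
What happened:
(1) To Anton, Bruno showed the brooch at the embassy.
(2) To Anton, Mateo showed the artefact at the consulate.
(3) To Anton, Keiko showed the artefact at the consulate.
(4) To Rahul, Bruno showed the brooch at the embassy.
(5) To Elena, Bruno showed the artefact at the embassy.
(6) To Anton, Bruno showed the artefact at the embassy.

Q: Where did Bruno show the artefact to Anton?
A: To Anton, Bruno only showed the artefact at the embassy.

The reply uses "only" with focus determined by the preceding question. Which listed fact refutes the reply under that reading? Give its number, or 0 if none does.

The question "Where did ...?" targets the setting, so in the reply the focus falls on "at the embassy".
"Only" then excludes alternative settings while the background — Bruno as agent and the artefact as thing and Anton as recipient — is held fixed.
No fact keeps Bruno as agent and the artefact as thing and Anton as recipient while changing the setting; every other fact differs on something backgrounded. The reply stands.
(Fact (1) would refute a reading with focus on the thing — but that is not what the question asks.)

0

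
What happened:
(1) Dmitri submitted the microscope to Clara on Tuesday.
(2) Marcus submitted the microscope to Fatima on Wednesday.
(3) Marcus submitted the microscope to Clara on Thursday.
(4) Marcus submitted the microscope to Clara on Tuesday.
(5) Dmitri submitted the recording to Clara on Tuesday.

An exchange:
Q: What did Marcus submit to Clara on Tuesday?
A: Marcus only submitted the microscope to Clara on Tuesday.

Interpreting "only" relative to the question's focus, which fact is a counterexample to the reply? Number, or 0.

The question "What did ...?" targets the thing, so in the reply the focus falls on "the microscope".
So "only" ranges over things; the rest (same agent, recipient, setting (Marcus / Clara / on Tuesday)) is presupposed.
No fact keeps same agent, recipient, setting (Marcus / Clara / on Tuesday) while changing the thing; every other fact differs on something backgrounded. The reply stands.
(Fact (3) would refute a reading with focus on the setting — but that is not what the question asks.)

0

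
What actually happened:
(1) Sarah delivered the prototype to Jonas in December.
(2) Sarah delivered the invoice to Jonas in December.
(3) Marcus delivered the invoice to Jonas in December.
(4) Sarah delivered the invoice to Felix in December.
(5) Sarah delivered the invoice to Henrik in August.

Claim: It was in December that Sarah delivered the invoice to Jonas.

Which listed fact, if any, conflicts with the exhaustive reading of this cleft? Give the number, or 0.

0

Focus of the cleft: "in December" (the setting). Presupposed background: agent = Sarah, thing = the invoice, recipient = Jonas.
The exhaustive reading says no other setting fits that background.
No listed fact matches the background with a different setting. Exhaustivity holds.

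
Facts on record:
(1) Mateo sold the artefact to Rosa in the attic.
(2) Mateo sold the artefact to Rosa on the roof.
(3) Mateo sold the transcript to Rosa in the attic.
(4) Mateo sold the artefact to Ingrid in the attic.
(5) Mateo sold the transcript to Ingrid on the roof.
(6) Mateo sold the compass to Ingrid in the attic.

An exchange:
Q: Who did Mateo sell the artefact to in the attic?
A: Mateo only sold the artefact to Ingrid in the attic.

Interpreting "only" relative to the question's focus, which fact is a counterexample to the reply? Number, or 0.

1

Answering "Who did ... to ...?" puts focus on the recipient — here, "Ingrid".
So "only" ranges over recipients; the rest (agent = Mateo, thing = the artefact, setting = in the attic) is presupposed.
Fact (1) shares the background with a different recipient (Rosa) — counterexample.
(Fact (6) would refute a reading with focus on the thing — but that is not what the question asks.)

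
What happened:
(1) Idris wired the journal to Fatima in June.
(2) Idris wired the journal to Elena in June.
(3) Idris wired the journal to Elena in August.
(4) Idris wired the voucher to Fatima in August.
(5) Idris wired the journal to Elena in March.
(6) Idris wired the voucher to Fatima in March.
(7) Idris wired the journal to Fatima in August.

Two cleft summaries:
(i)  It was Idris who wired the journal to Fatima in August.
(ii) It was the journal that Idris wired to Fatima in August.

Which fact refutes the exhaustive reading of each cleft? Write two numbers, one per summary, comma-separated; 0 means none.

0, 4

(i): focus "Idris". No fact shares the journal as thing and Fatima as recipient and in August as setting with a different agent. 0.
(ii): focus "the journal". Looking for Idris as agent and Fatima as recipient and in August as setting with some other thing — fact (4) has the voucher there. Refuted.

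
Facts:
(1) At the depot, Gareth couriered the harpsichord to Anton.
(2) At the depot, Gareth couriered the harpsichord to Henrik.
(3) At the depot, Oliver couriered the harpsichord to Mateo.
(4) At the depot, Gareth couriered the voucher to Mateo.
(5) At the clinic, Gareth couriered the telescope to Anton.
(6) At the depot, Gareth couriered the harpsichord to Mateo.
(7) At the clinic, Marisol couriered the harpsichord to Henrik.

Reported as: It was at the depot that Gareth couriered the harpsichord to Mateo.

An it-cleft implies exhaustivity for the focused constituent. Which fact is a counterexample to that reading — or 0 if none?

The cleft puts "at the depot" in focus and presupposes the open proposition with same agent, thing, recipient (Gareth / the harpsichord / Mateo).
The exhaustive reading says no other setting fits that background.
No listed fact matches the background with a different setting. Exhaustivity holds.

0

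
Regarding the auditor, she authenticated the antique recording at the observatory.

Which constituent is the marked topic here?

the auditor

The construction explicitly marks "the auditor" as what the sentence is about — the topic.
The remainder of the clause is the comment (what is said about the topic).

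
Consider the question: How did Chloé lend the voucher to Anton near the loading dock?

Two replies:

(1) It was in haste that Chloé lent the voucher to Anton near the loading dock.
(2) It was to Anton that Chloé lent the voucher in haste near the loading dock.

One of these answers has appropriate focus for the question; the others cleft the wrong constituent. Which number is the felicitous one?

The question word "how" targets the manner.
Option (1) clefts "in haste" — that matches what the question asks about.
Option (2) clefts "to Anton" — the recipient, not what was asked.
So the congruent reply is (1).

1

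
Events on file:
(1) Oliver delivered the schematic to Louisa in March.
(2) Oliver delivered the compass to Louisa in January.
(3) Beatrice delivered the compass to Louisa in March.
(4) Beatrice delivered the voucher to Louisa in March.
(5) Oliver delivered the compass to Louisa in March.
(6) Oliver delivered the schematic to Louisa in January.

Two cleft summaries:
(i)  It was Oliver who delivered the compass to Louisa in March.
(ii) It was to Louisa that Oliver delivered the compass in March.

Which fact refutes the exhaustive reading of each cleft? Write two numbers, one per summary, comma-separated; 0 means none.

(i): focus "Oliver". Looking for thing = the compass, recipient = Louisa, setting = in March with some other agent — fact (3) has Beatrice there. Refuted.
(ii): focus "Louisa". No fact shares agent = Oliver, thing = the compass, setting = in March with a different recipient. 0.

3, 0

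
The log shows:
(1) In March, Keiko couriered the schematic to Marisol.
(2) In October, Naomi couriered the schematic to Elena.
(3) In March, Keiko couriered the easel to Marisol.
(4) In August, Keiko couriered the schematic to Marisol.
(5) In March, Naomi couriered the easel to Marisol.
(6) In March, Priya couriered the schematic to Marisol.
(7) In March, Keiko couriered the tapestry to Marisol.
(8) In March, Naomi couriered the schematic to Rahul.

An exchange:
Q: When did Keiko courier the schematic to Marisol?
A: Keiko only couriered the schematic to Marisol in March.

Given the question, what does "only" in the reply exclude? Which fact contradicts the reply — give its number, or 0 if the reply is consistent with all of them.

4

The question "When did ...?" targets the setting, so in the reply the focus falls on "in March".
So "only" ranges over settings; the rest (Keiko as agent and the schematic as thing and Marisol as recipient) is presupposed.
Fact (4) keeps Keiko as agent and the schematic as thing and Marisol as recipient but has setting = in August; that refutes the reply.
(Fact (3) would refute a reading with focus on the thing — but that is not what the question asks.)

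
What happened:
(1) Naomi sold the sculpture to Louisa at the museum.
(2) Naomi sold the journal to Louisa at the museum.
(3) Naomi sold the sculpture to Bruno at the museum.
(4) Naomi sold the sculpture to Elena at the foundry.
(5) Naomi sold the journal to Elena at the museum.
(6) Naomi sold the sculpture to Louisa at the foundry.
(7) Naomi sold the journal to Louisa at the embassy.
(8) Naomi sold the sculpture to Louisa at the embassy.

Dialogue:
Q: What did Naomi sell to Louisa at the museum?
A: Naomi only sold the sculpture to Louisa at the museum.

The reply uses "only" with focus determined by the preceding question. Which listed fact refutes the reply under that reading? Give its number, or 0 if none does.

2

The question "What did ...?" targets the thing, so in the reply the focus falls on "the sculpture".
"Only" then excludes alternative things while the background — same agent, recipient, setting (Naomi / Louisa / at the museum) — is held fixed.
Fact (2) shares the background with a different thing (the journal) — counterexample.
(Fact (3) would refute a reading with focus on the recipient — but that is not what the question asks.)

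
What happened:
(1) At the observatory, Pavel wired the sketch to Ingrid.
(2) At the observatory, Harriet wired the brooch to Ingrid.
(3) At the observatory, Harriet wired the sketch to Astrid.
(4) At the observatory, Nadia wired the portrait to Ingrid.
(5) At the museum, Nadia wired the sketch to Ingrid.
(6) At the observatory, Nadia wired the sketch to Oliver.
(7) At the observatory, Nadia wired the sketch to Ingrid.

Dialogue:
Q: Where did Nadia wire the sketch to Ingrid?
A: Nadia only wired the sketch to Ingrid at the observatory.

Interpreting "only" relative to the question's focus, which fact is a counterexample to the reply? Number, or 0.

5

The question "Where did ...?" targets the setting, so in the reply the focus falls on "at the observatory".
So "only" ranges over settings; the rest (same agent, thing, recipient (Nadia / the sketch / Ingrid)) is presupposed.
Fact (5) shares the background with a different setting (at the museum) — counterexample.
(Fact (6) would refute a reading with focus on the recipient — but that is not what the question asks.)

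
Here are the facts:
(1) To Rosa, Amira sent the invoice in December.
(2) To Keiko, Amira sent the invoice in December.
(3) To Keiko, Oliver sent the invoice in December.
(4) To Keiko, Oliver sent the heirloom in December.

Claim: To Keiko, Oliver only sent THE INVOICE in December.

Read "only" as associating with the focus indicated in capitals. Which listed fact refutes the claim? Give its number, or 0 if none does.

The capitals mark "the invoice" as focus. So "only" rules out other things, with the rest (agent = Oliver, recipient = Keiko, setting = in December) as background.
Fact (4) shares the background but differs in thing (the heirloom) — a counterexample.

4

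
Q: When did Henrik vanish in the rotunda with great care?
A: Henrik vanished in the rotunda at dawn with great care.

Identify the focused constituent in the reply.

at dawn

The wh-word "when" asks about the time.
In the answer, "Henrik", "in the rotunda" and "with great care" are given — repeated from the question.
The constituent filling the time gap is "at dawn"; that is the focus and would carry nuclear stress.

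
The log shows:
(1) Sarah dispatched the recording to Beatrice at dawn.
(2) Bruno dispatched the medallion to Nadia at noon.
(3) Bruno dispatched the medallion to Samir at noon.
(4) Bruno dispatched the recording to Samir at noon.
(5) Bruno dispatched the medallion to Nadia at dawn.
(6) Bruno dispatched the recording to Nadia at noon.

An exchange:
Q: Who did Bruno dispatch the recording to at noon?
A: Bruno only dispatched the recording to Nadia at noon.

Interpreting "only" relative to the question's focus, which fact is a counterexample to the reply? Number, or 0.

Answering "Who did ... to ...?" puts focus on the recipient — here, "Nadia".
"Only" then excludes alternative recipients while the background — agent = Bruno, thing = the recording, setting = at noon — is held fixed.
Fact (4) keeps agent = Bruno, thing = the recording, setting = at noon but has recipient = Samir; that refutes the reply.
(Fact (2) would refute a reading with focus on the thing — but that is not what the question asks.)

4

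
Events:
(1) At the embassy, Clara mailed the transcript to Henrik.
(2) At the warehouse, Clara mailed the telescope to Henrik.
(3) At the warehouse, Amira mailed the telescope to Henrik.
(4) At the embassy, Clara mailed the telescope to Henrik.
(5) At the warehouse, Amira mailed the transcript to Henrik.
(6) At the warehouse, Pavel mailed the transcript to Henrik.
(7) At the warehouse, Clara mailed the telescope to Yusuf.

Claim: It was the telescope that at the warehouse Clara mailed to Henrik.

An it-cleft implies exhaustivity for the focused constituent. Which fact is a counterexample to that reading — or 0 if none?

The cleft puts "the telescope" in focus and presupposes the open proposition with Clara as agent and Henrik as recipient and at the warehouse as setting.
Exhaustivity: the telescope is the only thing satisfying that background.
Every other fact differs from the presupposition on some backgrounded slot, so none challenges the exhaustivity.

0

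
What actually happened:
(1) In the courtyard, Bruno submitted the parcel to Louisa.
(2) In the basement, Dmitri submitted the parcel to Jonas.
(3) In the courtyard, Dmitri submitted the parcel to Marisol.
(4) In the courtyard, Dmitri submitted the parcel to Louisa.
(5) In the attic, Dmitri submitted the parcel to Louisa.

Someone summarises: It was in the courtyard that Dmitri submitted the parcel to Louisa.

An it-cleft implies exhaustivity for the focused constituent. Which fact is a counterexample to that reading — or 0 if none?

5

The cleft puts "in the courtyard" in focus and presupposes the open proposition with same agent, thing, recipient (Dmitri / the parcel / Louisa).
The exhaustive reading says no other setting fits that background.
Fact (5) shares the background but with setting = in the attic; exhaustivity is violated.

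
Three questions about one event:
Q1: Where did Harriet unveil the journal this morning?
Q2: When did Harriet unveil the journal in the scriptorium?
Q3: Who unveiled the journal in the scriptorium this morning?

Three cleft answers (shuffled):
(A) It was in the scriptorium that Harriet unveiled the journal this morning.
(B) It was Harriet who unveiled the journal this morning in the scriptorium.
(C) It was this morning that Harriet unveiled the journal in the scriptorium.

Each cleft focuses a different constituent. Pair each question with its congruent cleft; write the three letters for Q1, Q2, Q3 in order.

Q1 asks about the location; cleft (A) focuses "in the scriptorium", which is the location — so Q1 → A.
Q2 asks about the time; cleft (C) focuses "this morning", which is the time — so Q2 → C.
Q3 asks about the subject (agent); cleft (B) focuses "Harriet", which is the subject (agent) — so Q3 → B.
Mapping: Q1→A, Q2→C, Q3→B.

ACB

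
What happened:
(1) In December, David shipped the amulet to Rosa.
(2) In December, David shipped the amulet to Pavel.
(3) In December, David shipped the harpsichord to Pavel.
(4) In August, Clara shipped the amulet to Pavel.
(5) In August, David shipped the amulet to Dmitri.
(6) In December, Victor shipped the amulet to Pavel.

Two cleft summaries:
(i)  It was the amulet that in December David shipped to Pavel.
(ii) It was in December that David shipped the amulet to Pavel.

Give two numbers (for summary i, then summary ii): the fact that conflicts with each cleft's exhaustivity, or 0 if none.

Summary (i) focuses "the amulet" (the thing); background David as agent and Pavel as recipient and in December as setting. Fact (3) matches that background with thing = the harpsichord — refutes (i).
Summary (ii) focuses "in December" (the setting); background David as agent and the amulet as thing and Pavel as recipient. No fact matches that background with a different setting, so 0.

3, 0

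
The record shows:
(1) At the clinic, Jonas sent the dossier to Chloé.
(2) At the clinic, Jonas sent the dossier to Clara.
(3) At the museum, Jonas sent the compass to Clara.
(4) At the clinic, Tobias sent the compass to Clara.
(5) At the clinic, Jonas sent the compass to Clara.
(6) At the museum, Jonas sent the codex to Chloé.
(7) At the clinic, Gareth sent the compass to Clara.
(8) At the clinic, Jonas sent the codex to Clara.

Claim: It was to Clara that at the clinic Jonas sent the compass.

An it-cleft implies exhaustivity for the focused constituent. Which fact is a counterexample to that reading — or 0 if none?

Focus of the cleft: "Clara" (the recipient). Presupposed background: same agent, thing, setting (Jonas / the compass / at the clinic).
Exhaustivity: Clara is the only recipient satisfying that background.
Every other fact differs from the presupposition on some backgrounded slot, so none challenges the exhaustivity.

0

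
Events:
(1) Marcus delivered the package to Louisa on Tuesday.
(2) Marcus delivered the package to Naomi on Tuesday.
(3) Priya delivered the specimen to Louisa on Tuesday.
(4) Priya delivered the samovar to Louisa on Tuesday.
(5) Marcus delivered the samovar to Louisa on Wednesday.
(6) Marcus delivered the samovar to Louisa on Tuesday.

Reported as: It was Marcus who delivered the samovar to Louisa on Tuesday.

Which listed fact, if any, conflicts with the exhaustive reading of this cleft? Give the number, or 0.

4

Focus of the cleft: "Marcus" (the agent). Presupposed background: thing = the samovar, recipient = Louisa, setting = on Tuesday.
The exhaustive reading says no other agent fits that background.
But fact (4) also has thing = the samovar, recipient = Louisa, setting = on Tuesday, with agent = Priya — so the exhaustive reading fails.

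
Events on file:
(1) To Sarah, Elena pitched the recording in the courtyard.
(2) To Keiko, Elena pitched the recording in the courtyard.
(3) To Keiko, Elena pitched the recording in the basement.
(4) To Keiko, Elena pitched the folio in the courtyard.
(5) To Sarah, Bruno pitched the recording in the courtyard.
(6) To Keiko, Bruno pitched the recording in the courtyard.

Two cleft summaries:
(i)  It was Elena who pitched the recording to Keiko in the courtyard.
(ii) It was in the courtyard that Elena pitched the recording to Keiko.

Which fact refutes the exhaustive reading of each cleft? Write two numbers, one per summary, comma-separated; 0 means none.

6, 3

Summary (i) focuses "Elena" (the agent); background thing = the recording, recipient = Keiko, setting = in the courtyard. Fact (6) matches that background with agent = Bruno — refutes (i).
Summary (ii) focuses "in the courtyard" (the setting); background agent = Elena, thing = the recording, recipient = Keiko. Fact (3) matches that background with setting = in the basement — refutes (ii).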